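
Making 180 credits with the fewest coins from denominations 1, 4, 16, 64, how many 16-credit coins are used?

3

Greedy: take as many of the largest coin as possible, then repeat with the remainder.
180 − 2×64→52 − 3×16→4 − 1×4→0
Count of 16: 3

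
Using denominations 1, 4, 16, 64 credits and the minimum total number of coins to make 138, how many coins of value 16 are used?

0

Greedy: take as many of the largest coin as possible, then repeat with the remainder.
138 = 2×64 + 2×4 + 2×1
Count of 16: 0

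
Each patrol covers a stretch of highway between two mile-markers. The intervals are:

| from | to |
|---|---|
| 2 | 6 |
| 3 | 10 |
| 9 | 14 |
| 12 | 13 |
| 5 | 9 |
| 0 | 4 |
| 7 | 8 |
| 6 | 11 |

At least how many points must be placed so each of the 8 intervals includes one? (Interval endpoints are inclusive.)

3

By right end: [0,4]  [2,6]  [7,8]  [5,9]  [3,10]  [6,11]  [12,13]  [9,14]
[0,4] uncovered → point at 4; [7,8] uncovered → point at 8; [12,13] uncovered → point at 13.
Points: 4, 8, 13 (3 total).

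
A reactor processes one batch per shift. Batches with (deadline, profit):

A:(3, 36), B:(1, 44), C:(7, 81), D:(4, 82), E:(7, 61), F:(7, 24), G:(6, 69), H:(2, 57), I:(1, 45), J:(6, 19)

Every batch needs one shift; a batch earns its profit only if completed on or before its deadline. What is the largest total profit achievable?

431

Sort by profit descending; place each in the latest free slot ≤ its deadline.
By profit: D(d4,82), C(d7,81), G(d6,69), E(d7,61), H(d2,57), I(d1,45), B(d1,44), A(d3,36), F(d7,24), J(d6,19)
D→slot 4; C→slot 7; G→slot 6; E→slot 5; H→slot 2; I→slot 1; B skipped; A→slot 3; F skipped; J skipped.
Profit = 45 + 57 + 36 + 82 + 61 + 69 + 81 = 431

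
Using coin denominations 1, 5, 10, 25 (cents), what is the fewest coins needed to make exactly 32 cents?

32 − 1×25→7 − 1×5→2 − 2×1→0
Total coins = 1 + 1 + 2 = 4

4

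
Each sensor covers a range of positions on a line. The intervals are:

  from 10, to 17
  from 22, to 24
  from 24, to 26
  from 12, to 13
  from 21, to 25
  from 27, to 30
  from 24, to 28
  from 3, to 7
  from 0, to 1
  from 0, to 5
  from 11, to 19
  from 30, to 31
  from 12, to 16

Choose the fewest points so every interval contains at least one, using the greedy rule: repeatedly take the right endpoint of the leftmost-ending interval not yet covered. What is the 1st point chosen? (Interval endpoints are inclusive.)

1

Sort by right endpoint; whenever an interval is uncovered, place a point at its right end.
Sorted: [0,1] [0,5] [3,7] [12,13] [12,16] [10,17] [11,19] [22,24] [21,25] [24,26] [24,28] [27,30] [30,31]
{[0,1],[0,5]} hit by 1; {[3,7]} hit by 7; {[12,13],[12,16],[10,17],[11,19]} hit by 13; {[22,24],[21,25],[24,26],[24,28]} hit by 24; {[27,30],[30,31]} hit by 30.
Points: 1, 7, 13, 24, 30 (5 total).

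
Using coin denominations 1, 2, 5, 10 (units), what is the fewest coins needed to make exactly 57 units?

7

Greedy: take as many of the largest coin as possible, then repeat with the remainder.
57 − 5×10→7 − 1×5→2 − 1×2→0
Total coins = 5 + 1 + 1 = 7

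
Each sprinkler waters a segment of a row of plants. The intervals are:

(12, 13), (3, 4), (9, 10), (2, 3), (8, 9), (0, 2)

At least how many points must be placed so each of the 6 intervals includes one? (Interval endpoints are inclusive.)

Sorted: [0,2] [2,3] [3,4] [8,9] [9,10] [12,13]
{[0,2],[2,3]} hit by 2; {[3,4]} hit by 4; {[8,9],[9,10]} hit by 9; {[12,13]} hit by 13.
Points: 2, 4, 9, 13 (4 total).

4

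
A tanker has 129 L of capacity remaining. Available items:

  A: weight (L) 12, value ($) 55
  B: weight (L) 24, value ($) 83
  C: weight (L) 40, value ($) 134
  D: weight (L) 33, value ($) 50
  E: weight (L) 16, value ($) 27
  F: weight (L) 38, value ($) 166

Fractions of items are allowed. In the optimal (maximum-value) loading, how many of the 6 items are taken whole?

Greedy by value/weight ratio, highest first.
Ratios (sorted): A 4.58, F 4.37, B 3.46, C 3.35, E 1.69, D 1.52
take A (12 @ 55); take F (38 @ 166); take B (24 @ 83); take C (40 @ 134); take 15/16 of E → 25.31. Capacity used 129/129.
4 item(s) taken whole; one partial (take 15/16 of E).

4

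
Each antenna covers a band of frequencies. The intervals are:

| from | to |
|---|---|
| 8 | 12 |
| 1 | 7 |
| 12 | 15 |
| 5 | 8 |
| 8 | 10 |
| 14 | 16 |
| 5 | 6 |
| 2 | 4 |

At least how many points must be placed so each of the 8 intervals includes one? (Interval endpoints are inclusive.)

4

Process intervals by earliest right end; each time one isn't hit yet, stab at its right endpoint.
Sorted: [2,4] [5,6] [1,7] [5,8] [8,10] [8,12] [12,15] [14,16]
{[2,4]} hit by 4; {[5,6],[1,7],[5,8]} hit by 6; {[8,10],[8,12]} hit by 10; {[12,15],[14,16]} hit by 15.
Points: 4, 6, 10, 15 (4 total).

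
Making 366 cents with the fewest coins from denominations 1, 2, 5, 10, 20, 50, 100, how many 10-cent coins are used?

Greedy: take as many of the largest coin as possible, then repeat with the remainder.
366 = 3×100 + 1×50 + 1×10 + 1×5 + 1×1
Count of 10: 1

1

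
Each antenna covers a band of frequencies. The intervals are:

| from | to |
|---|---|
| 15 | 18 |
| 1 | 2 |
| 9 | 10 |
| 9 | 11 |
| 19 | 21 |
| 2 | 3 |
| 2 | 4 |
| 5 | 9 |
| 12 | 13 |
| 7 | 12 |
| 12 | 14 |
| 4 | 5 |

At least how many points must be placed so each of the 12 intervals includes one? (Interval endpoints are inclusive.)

6

By right end: [1,2]  [2,3]  [2,4]  [4,5]  [5,9]  [9,10]  [9,11]  [7,12]  [12,13]  [12,14]  [15,18]  [19,21]
[1,2] uncovered → point at 2; [4,5] uncovered → point at 5; [9,10] uncovered → point at 10; [12,13] uncovered → point at 13; [15,18] uncovered → point at 18; [19,21] uncovered → point at 21.
Points: 2, 5, 10, 13, 18, 21 (6 total).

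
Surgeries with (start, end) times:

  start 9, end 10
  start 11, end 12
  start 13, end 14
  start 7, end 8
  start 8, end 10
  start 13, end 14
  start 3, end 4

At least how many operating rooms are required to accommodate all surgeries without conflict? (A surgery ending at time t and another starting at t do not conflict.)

2

starts: [3, 7, 8, 9, 11, 13, 13]
ends:   [4, 8, 10, 10, 12, 14, 14]
s3→1 e4→0 s7→1 e8→0 s8→1 s9→2  — peak 2.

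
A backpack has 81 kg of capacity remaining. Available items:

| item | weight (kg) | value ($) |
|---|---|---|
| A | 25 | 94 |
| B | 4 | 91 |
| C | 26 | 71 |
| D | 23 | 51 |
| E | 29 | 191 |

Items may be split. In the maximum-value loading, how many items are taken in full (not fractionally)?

3

Order: B (91/4=22.75) > E (191/29=6.59) > A (94/25=3.76) > C (71/26=2.73) > D (51/23=2.22)
Fill: take B (4 @ 91) → take E (29 @ 191) → take A (25 @ 94) → take 23/26 of C → 62.81; 81/81 used.
3 item(s) taken whole; one partial (take 23/26 of C).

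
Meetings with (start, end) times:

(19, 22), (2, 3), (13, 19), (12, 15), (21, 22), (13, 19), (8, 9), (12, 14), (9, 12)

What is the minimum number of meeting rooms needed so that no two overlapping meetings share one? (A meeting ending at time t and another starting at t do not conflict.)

Events (time:±→running): 2:+→1 3:-→0 8:+→1 9:-→0 9:+→1 12:-→0 12:+→1 12:+→2 13:+→3 13:+→4 … peak 4.

4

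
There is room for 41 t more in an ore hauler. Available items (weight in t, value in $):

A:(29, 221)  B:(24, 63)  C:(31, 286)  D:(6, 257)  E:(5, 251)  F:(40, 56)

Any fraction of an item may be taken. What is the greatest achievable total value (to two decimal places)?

784.77

Order: E (251/5=50.20) > D (257/6=42.83) > C (286/31=9.23) > A (221/29=7.62) > B (63/24=2.62) > F (56/40=1.40)
Fill: take E (5 @ 251) → take D (6 @ 257) → take 30/31 of C → 276.77; 41/41 used.
Total value = 784.77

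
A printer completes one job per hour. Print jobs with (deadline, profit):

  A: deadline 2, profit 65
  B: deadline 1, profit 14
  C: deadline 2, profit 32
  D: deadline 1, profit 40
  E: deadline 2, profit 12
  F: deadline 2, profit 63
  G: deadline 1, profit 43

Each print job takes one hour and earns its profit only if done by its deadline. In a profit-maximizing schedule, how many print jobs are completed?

By profit: A(d2,65), F(d2,63), G(d1,43), D(d1,40), C(d2,32), B(d1,14), E(d2,12)
A→slot 2; F→slot 1; G skipped; D skipped; C skipped; B skipped; E skipped.
2 of 7 scheduled.

2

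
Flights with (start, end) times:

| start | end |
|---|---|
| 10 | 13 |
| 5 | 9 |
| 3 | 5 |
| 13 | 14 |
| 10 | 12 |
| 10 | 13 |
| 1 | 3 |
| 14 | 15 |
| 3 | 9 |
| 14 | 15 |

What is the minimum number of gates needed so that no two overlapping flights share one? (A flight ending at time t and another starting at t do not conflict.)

3

Count concurrent intervals with a sweep; the peak is the room count.
Events (time:±→running): 1:+→1 3:-→0 3:+→1 3:+→2 5:-→1 5:+→2 9:-→1 9:-→0 10:+→1 10:+→2 10:+→3 … peak 3.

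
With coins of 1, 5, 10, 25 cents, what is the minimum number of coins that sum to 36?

3

36 = 1×25 + 1×10 + 1×1
Total coins = 1 + 1 + 1 = 3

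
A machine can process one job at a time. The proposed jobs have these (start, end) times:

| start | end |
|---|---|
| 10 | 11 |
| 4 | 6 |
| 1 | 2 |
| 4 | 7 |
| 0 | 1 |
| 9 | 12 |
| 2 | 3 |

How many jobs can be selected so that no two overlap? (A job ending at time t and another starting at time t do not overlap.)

Sorted by end: (0,1)  (1,2)  (2,3)  (4,6)  (4,7)  (10,11)  (9,12)
take (0,1); take (1,2); take (2,3); take (4,6); skip (4,7); take (10,11); skip (9,12).
Selected 5 jobs.

5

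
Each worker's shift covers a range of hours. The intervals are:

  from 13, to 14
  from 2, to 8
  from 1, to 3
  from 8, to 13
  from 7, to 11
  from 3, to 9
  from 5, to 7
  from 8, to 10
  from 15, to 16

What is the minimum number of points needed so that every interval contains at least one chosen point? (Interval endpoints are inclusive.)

By right end: [1,3]  [5,7]  [2,8]  [3,9]  [8,10]  [7,11]  [8,13]  [13,14]  [15,16]
[1,3] uncovered → point at 3; [5,7] uncovered → point at 7; [8,10] uncovered → point at 10; [13,14] uncovered → point at 14; [15,16] uncovered → point at 16.
Points: 3, 7, 10, 14, 16 (5 total).

5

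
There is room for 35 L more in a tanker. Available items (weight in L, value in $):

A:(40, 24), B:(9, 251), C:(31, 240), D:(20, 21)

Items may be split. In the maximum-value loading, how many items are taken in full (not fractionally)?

1

Greedy by value/weight ratio, highest first.
Order: B (251/9=27.89) > C (240/31=7.74) > D (21/20=1.05) > A (24/40=0.60)
Fill: take B (9 @ 251) → take 26/31 of C → 201.29; 35/35 used.
1 item(s) taken whole; one partial (take 26/31 of C).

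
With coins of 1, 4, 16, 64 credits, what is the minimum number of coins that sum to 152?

152 = 2×64 + 1×16 + 2×4
Total coins = 2 + 1 + 2 = 5

5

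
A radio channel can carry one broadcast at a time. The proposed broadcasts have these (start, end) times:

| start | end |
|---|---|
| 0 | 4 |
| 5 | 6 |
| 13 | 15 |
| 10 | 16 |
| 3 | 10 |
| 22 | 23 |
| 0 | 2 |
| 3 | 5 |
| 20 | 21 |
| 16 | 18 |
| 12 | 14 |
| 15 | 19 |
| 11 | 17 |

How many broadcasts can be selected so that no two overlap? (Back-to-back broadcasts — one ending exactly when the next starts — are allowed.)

7

Greedy by earliest finish: after sorting by end time, pick each interval compatible with the last pick.
By end time: (0,2), (0,4), (3,5), (5,6), (3,10), (12,14), (13,15), (10,16), (11,17), (16,18), (15,19), (20,21), (22,23).
Pick (0,2); next start ≥ 2 → (3,5); next start ≥ 5 → (5,6); next start ≥ 6 → (12,14); next start ≥ 14 → (16,18); next start ≥ 18 → (20,21); next start ≥ 21 → (22,23).
Selected 7 broadcasts.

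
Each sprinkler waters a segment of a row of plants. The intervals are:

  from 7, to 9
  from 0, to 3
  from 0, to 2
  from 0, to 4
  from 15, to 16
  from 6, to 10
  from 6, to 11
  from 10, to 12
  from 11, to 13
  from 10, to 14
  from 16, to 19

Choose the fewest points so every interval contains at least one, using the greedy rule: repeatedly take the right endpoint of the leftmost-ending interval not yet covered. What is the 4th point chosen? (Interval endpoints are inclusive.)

16

Sort by right endpoint; whenever an interval is uncovered, place a point at its right end.
By right end: [0,2]  [0,3]  [0,4]  [7,9]  [6,10]  [6,11]  [10,12]  [11,13]  [10,14]  [15,16]  [16,19]
[0,2] uncovered → point at 2; [7,9] uncovered → point at 9; [10,12] uncovered → point at 12; [15,16] uncovered → point at 16.
Points: 2, 9, 12, 16 (4 total).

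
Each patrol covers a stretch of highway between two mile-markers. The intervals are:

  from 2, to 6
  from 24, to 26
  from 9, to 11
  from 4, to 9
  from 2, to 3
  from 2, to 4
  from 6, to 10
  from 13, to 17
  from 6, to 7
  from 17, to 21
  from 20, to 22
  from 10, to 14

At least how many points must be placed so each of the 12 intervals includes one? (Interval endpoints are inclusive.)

Sort by right endpoint; whenever an interval is uncovered, place a point at its right end.
By right end: [2,3]  [2,4]  [2,6]  [6,7]  [4,9]  [6,10]  [9,11]  [10,14]  [13,17]  [17,21]  [20,22]  [24,26]
[2,3] uncovered → point at 3; [6,7] uncovered → point at 7; [9,11] uncovered → point at 11; [13,17] uncovered → point at 17; [20,22] uncovered → point at 22; [24,26] uncovered → point at 26.
Points: 3, 7, 11, 17, 22, 26 (6 total).

6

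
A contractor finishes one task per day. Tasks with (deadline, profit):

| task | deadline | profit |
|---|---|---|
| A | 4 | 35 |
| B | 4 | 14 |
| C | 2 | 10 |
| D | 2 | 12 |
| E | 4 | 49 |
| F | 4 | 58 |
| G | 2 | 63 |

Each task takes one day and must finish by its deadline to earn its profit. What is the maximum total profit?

205

Sort by profit descending; place each in the latest free slot ≤ its deadline.
Profit order: G=63 F=58 E=49 A=35 B=14 D=12 C=10
Assign: G→slot 2, F→slot 4, E→slot 3, A→slot 1, B skipped, D skipped, C skipped.
Slots: [1:A] [2:G] [3:E] [4:F]
Profit = 35 + 63 + 49 + 58 = 205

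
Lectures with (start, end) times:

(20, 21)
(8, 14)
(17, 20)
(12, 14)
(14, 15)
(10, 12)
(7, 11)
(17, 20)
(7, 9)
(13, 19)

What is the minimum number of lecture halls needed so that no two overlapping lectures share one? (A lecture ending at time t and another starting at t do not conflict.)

3

The answer is the maximum number of intervals overlapping at any instant.
Events (time:±→running): 7:+→1 7:+→2 8:+→3 … peak 3.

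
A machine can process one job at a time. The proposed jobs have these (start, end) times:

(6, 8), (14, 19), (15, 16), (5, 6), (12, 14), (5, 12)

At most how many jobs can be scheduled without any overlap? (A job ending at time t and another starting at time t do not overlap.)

4

Sort by end time and greedily take each interval whose start is ≥ the last chosen end.
By end time: (5,6), (6,8), (5,12), (12,14), (15,16), (14,19).
Pick (5,6); next start ≥ 6 → (6,8); next start ≥ 8 → (12,14); next start ≥ 14 → (15,16).
Selected 4 jobs.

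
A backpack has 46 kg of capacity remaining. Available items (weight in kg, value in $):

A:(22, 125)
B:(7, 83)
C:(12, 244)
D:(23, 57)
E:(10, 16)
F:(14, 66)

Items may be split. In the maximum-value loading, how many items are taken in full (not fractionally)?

Greedy by value/weight ratio, highest first.
Order: C (244/12=20.33) > B (83/7=11.86) > A (125/22=5.68) > F (66/14=4.71) > D (57/23=2.48) > E (16/10=1.60)
Fill: take C (12 @ 244) → take B (7 @ 83) → take A (22 @ 125) → take 5/14 of F → 23.57; 46/46 used.
3 item(s) taken whole; one partial (take 5/14 of F).

3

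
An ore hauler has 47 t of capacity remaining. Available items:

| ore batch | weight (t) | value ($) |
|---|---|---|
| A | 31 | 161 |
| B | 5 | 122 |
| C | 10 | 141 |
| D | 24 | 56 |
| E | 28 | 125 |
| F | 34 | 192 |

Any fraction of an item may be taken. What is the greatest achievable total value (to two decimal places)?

Sort by value per unit weight and fill in that order.
Ratios (sorted): B 24.40, C 14.10, F 5.65, A 5.19, E 4.46, D 2.33
take B (5 @ 122); take C (10 @ 141); take 32/34 of F → 180.71. Capacity used 47/47.
Total value = 443.71

443.71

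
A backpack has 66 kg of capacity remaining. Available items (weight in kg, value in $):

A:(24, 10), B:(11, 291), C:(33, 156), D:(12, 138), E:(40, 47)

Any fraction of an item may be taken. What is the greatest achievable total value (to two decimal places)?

596.75

Ratios (sorted): B 26.45, D 11.50, C 4.73, E 1.18, A 0.42
take B (11 @ 291); take D (12 @ 138); take C (33 @ 156); take 10/40 of E → 11.75. Capacity used 66/66.
Total value = 596.75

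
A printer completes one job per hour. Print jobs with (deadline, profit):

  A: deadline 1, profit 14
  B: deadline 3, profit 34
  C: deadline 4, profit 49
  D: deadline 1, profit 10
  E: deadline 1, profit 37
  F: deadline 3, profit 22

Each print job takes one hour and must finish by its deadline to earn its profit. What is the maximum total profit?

Take jobs in profit order; each goes to the latest open slot no later than its deadline.
By profit: C(d4,49), E(d1,37), B(d3,34), F(d3,22), A(d1,14), D(d1,10)
C→slot 4; E→slot 1; B→slot 3; F→slot 2; A skipped; D skipped.
Profit = 37 + 22 + 34 + 49 = 142

142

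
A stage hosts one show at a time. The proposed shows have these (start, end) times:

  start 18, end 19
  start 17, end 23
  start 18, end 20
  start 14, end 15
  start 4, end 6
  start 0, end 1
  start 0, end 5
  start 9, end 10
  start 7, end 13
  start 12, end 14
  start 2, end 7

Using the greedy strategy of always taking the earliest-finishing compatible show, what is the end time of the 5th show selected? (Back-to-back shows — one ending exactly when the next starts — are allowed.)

15

Greedy by earliest finish: after sorting by end time, pick each interval compatible with the last pick.
Sorted by end: (0,1)  (0,5)  (4,6)  (2,7)  (9,10)  (7,13)  (12,14)  (14,15)  (18,19)  (18,20)  (17,23)
take (0,1); skip (0,5); take (4,6); take (9,10); take (12,14); take (14,15); take (18,19); skip (18,20).
Selected: (0,1) (4,6) (9,10) (12,14) (14,15) (18,19)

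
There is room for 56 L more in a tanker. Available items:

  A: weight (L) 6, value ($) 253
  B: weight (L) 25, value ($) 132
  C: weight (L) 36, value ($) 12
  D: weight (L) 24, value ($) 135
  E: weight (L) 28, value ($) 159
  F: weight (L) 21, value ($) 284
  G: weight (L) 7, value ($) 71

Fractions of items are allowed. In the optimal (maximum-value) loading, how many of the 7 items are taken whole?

Order: A (253/6=42.17) > F (284/21=13.52) > G (71/7=10.14) > E (159/28=5.68) > D (135/24=5.62) > B (132/25=5.28) > C (12/36=0.33)
Fill: take A (6 @ 253) → take F (21 @ 284) → take G (7 @ 71) → take 22/28 of E → 124.93; 56/56 used.
3 item(s) taken whole; one partial (take 22/28 of E).

3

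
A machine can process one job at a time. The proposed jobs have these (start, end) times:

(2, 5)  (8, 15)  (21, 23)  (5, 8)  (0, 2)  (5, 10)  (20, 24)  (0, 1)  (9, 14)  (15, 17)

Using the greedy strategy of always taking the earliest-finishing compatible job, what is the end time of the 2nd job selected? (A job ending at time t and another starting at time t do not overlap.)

5

By end time: (0,1), (0,2), (2,5), (5,8), (5,10), (9,14), (8,15), (15,17), (21,23), (20,24).
Pick (0,1); next start ≥ 1 → (2,5); next start ≥ 5 → (5,8); next start ≥ 8 → (9,14); next start ≥ 14 → (15,17); next start ≥ 17 → (21,23).
Selected: (0,1) (2,5) (5,8) (9,14) (15,17) (21,23)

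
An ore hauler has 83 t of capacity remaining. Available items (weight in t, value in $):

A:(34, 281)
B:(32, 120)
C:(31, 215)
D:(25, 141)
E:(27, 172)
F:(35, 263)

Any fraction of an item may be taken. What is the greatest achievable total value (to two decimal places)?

Ratios (sorted): A 8.26, F 7.51, C 6.94, E 6.37, D 5.64, B 3.75
take A (34 @ 281); take F (35 @ 263); take 14/31 of C → 97.10. Capacity used 83/83.
Total value = 641.10

641.10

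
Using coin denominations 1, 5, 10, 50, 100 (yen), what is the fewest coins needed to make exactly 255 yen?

4

Use the largest denomination that fits, subtract, and repeat.
255 − 2×100→55 − 1×50→5 − 1×5→0
Total coins = 2 + 1 + 1 = 4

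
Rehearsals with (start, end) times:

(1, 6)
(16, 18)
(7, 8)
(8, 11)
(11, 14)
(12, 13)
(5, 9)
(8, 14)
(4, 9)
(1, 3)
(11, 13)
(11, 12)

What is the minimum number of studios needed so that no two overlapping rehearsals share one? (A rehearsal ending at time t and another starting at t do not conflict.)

Events (time:±→running): 1:+→1 1:+→2 3:-→1 4:+→2 5:+→3 6:-→2 7:+→3 8:-→2 8:+→3 8:+→4 … peak 4.

4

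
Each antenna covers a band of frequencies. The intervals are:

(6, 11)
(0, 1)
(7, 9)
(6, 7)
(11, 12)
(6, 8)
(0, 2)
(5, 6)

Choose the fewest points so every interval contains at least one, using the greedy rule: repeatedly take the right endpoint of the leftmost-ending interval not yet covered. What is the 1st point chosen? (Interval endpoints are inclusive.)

1

Sort by right endpoint; whenever an interval is uncovered, place a point at its right end.
By right end: [0,1]  [0,2]  [5,6]  [6,7]  [6,8]  [7,9]  [6,11]  [11,12]
[0,1] uncovered → point at 1; [5,6] uncovered → point at 6; [7,9] uncovered → point at 9; [11,12] uncovered → point at 12.
Points: 1, 6, 9, 12 (4 total).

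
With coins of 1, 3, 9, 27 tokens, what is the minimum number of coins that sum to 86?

86 = 3×27 + 1×3 + 2×1
Total coins = 3 + 1 + 2 = 6

6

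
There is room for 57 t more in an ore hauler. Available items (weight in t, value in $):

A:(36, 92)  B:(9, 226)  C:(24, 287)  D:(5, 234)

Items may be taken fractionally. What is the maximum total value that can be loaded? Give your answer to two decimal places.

Sort by value per unit weight and fill in that order.
Ratios (sorted): D 46.80, B 25.11, C 11.96, A 2.56
take D (5 @ 234); take B (9 @ 226); take C (24 @ 287); take 19/36 of A → 48.56. Capacity used 57/57.
Total value = 795.56

795.56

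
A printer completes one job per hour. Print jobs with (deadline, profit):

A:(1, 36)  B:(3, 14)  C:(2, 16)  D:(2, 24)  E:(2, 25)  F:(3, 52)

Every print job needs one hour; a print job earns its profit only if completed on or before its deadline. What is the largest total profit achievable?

Take jobs in profit order; each goes to the latest open slot no later than its deadline.
By profit: F(d3,52), A(d1,36), E(d2,25), D(d2,24), C(d2,16), B(d3,14)
F→slot 3; A→slot 1; E→slot 2; D skipped; C skipped; B skipped.
Profit = 36 + 25 + 52 = 113

113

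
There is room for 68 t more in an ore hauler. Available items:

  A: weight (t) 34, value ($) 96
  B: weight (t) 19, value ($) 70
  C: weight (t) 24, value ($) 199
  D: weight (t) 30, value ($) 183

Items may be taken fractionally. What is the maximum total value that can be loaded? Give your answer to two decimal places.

Greedy by value/weight ratio, highest first.
Ratios (sorted): C 8.29, D 6.10, B 3.68, A 2.82
take C (24 @ 199); take D (30 @ 183); take 14/19 of B → 51.58. Capacity used 68/68.
Total value = 433.58

433.58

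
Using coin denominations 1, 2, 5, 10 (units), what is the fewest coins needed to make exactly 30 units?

3

Use the largest denomination that fits, subtract, and repeat.
30 = 3×10
Total coins = 3 = 3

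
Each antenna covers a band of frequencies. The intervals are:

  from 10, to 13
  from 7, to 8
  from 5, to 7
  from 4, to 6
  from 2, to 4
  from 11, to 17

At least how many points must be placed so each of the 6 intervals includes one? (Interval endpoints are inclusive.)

3

By right end: [2,4]  [4,6]  [5,7]  [7,8]  [10,13]  [11,17]
[2,4] uncovered → point at 4; [5,7] uncovered → point at 7; [10,13] uncovered → point at 13.
Points: 4, 7, 13 (3 total).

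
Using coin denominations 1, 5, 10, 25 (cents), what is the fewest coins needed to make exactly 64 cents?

7

Use the largest denomination that fits, subtract, and repeat.
64 = 2×25 + 1×10 + 4×1
Total coins = 2 + 1 + 4 = 7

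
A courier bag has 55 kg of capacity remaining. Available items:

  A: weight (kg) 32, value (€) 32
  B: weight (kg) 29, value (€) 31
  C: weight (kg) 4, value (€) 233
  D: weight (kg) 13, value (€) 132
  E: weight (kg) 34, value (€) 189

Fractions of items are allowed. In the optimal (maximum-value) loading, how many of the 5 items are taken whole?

3

Order: C (233/4=58.25) > D (132/13=10.15) > E (189/34=5.56) > B (31/29=1.07) > A (32/32=1.00)
Fill: take C (4 @ 233) → take D (13 @ 132) → take E (34 @ 189) → take 4/29 of B → 4.28; 55/55 used.
3 item(s) taken whole; one partial (take 4/29 of B).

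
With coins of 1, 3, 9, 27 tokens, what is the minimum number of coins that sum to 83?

5

Use the largest denomination that fits, subtract, and repeat.
83 = 3×27 + 2×1
Total coins = 3 + 2 = 5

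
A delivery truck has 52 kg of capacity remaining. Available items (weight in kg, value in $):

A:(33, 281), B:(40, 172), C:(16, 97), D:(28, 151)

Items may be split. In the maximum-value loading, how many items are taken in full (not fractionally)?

Greedy by value/weight ratio, highest first.
Order: A (281/33=8.52) > C (97/16=6.06) > D (151/28=5.39) > B (172/40=4.30)
Fill: take A (33 @ 281) → take C (16 @ 97) → take 3/28 of D → 16.18; 52/52 used.
2 item(s) taken whole; one partial (take 3/28 of D).

2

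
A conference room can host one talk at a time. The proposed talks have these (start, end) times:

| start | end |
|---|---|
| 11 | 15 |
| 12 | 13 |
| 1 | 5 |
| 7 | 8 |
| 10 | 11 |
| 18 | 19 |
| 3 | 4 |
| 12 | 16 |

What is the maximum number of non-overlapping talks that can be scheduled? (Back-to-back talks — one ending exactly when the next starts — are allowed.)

5

Order by finish time; keep every interval that doesn't clash with the previous kept one.
Sorted by end: (3,4)  (1,5)  (7,8)  (10,11)  (12,13)  (11,15)  (12,16)  (18,19)
take (3,4); skip (1,5); take (7,8); take (10,11); take (12,13); take (18,19).
Selected 5 talks.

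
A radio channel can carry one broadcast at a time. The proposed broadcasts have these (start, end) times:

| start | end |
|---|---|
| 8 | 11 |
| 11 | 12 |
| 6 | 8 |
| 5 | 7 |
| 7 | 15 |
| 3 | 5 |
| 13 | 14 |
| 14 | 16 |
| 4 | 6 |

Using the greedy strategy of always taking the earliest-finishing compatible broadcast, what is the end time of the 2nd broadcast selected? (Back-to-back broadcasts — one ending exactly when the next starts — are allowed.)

Sort by end time and greedily take each interval whose start is ≥ the last chosen end.
By end time: (3,5), (4,6), (5,7), (6,8), (8,11), (11,12), (13,14), (7,15), (14,16).
Pick (3,5); next start ≥ 5 → (5,7); next start ≥ 7 → (8,11); next start ≥ 11 → (11,12); next start ≥ 12 → (13,14); next start ≥ 14 → (14,16).
Selected: (3,5) (5,7) (8,11) (11,12) (13,14) (14,16)

7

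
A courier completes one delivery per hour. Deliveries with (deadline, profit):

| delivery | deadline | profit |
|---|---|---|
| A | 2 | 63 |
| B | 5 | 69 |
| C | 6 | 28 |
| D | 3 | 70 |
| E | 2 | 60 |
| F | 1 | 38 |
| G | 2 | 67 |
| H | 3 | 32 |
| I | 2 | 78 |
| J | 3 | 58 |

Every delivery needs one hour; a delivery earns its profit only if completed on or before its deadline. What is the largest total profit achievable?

312

Take jobs in profit order; each goes to the latest open slot no later than its deadline.
By profit: I(d2,78), D(d3,70), B(d5,69), G(d2,67), A(d2,63), E(d2,60), J(d3,58), F(d1,38), H(d3,32), C(d6,28)
I→slot 2; D→slot 3; B→slot 5; G→slot 1; A skipped; E skipped; J skipped; F skipped; H skipped; C→slot 6.
Profit = 67 + 78 + 70 + 69 + 28 = 312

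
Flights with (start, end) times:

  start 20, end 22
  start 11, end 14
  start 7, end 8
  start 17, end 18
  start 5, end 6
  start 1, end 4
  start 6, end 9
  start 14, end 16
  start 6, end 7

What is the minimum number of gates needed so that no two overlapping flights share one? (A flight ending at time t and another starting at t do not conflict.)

Events (time:±→running): 1:+→1 4:-→0 5:+→1 6:-→0 6:+→1 6:+→2 … peak 2.

2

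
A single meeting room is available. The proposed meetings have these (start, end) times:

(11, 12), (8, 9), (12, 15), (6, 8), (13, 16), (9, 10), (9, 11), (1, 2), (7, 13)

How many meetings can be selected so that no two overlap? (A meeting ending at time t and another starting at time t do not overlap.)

Greedy by earliest finish: after sorting by end time, pick each interval compatible with the last pick.
By end time: (1,2), (6,8), (8,9), (9,10), (9,11), (11,12), (7,13), (12,15), (13,16).
Pick (1,2); next start ≥ 2 → (6,8); next start ≥ 8 → (8,9); next start ≥ 9 → (9,10); next start ≥ 10 → (11,12); next start ≥ 12 → (12,15).
Selected 6 meetings.

6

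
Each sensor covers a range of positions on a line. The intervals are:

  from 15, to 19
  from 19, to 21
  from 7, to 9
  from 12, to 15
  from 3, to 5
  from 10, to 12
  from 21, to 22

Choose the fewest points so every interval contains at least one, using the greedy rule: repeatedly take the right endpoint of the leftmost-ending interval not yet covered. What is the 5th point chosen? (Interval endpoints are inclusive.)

22

By right end: [3,5]  [7,9]  [10,12]  [12,15]  [15,19]  [19,21]  [21,22]
[3,5] uncovered → point at 5; [7,9] uncovered → point at 9; [10,12] uncovered → point at 12; [15,19] uncovered → point at 19; [21,22] uncovered → point at 22.
Points: 5, 9, 12, 19, 22 (5 total).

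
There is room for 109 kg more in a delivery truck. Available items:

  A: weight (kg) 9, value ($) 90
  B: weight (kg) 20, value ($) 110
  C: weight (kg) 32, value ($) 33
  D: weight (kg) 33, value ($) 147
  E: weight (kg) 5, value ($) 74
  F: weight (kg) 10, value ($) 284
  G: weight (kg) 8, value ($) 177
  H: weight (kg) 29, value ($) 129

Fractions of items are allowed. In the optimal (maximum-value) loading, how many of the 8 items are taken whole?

Sort by value per unit weight and fill in that order.
Ratios (sorted): F 28.40, G 22.12, E 14.80, A 10.00, B 5.50, D 4.45, H 4.45, C 1.03
take F (10 @ 284); take G (8 @ 177); take E (5 @ 74); take A (9 @ 90); take B (20 @ 110); take D (33 @ 147); take 24/29 of H → 106.76. Capacity used 109/109.
6 item(s) taken whole; one partial (take 24/29 of H).

6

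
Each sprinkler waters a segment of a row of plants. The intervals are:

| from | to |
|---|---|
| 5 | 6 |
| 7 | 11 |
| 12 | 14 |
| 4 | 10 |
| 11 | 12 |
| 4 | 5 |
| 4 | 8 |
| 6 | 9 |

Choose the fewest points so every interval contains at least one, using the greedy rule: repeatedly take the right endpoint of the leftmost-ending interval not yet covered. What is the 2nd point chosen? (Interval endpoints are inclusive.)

Sort by right endpoint; whenever an interval is uncovered, place a point at its right end.
By right end: [4,5]  [5,6]  [4,8]  [6,9]  [4,10]  [7,11]  [11,12]  [12,14]
[4,5] uncovered → point at 5; [6,9] uncovered → point at 9; [11,12] uncovered → point at 12.
Points: 5, 9, 12 (3 total).

9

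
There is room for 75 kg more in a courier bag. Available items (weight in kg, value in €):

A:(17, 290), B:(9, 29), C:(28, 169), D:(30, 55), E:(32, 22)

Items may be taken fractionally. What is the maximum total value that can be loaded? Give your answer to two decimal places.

526.50

Ratios (sorted): A 17.06, C 6.04, B 3.22, D 1.83, E 0.69
take A (17 @ 290); take C (28 @ 169); take B (9 @ 29); take 21/30 of D → 38.50. Capacity used 75/75.
Total value = 526.50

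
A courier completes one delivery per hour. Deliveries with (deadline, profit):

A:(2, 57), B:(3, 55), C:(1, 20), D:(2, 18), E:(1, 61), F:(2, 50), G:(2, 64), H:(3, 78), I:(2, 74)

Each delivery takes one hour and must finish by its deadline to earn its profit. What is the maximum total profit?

Take jobs in profit order; each goes to the latest open slot no later than its deadline.
Profit order: H=78 I=74 G=64 E=61 A=57 B=55 F=50 C=20 D=18
Assign: H→slot 3, I→slot 2, G→slot 1, E skipped, A skipped, B skipped, F skipped, C skipped, D skipped.
Slots: [1:G] [2:I] [3:H]
Profit = 64 + 74 + 78 = 216

216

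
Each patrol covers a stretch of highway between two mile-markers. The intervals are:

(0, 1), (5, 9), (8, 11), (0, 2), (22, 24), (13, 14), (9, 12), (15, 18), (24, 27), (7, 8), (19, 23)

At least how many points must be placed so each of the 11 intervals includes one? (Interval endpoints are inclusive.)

Sorted: [0,1] [0,2] [7,8] [5,9] [8,11] [9,12] [13,14] [15,18] [19,23] [22,24] [24,27]
{[0,1],[0,2]} hit by 1; {[7,8],[5,9],[8,11]} hit by 8; {[9,12]} hit by 12; {[13,14]} hit by 14; {[15,18]} hit by 18; {[19,23],[22,24]} hit by 23; {[24,27]} hit by 27.
Points: 1, 8, 12, 14, 18, 23, 27 (7 total).

7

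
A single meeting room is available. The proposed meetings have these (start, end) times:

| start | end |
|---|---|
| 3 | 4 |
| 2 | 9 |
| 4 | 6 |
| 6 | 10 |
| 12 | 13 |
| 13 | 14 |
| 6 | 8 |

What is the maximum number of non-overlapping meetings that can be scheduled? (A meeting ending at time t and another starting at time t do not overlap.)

5

Sort by end time and greedily take each interval whose start is ≥ the last chosen end.
By end time: (3,4), (4,6), (6,8), (2,9), (6,10), (12,13), (13,14).
Pick (3,4); next start ≥ 4 → (4,6); next start ≥ 6 → (6,8); next start ≥ 8 → (12,13); next start ≥ 13 → (13,14).
Selected 5 meetings.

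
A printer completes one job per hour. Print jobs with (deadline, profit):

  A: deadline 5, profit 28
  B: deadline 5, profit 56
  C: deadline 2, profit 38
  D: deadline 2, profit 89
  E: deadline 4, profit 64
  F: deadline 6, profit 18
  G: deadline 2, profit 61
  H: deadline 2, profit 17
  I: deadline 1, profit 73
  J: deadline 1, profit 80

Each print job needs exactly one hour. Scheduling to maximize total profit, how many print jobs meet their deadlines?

By profit: D(d2,89), J(d1,80), I(d1,73), E(d4,64), G(d2,61), B(d5,56), C(d2,38), A(d5,28), F(d6,18), H(d2,17)
D→slot 2; J→slot 1; I skipped; E→slot 4; G skipped; B→slot 5; C skipped; A→slot 3; F→slot 6; H skipped.
6 of 10 scheduled.

6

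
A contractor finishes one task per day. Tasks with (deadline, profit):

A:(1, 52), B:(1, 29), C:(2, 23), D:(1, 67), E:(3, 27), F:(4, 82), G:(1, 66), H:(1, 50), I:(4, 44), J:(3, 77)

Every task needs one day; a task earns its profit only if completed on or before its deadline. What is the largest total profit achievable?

Profit order: F=82 J=77 D=67 G=66 A=52 H=50 I=44 B=29 E=27 C=23
Assign: F→slot 4, J→slot 3, D→slot 1, G skipped, A skipped, H skipped, I→slot 2, B skipped, E skipped, C skipped.
Slots: [1:D] [2:I] [3:J] [4:F]
Profit = 67 + 44 + 77 + 82 = 270

270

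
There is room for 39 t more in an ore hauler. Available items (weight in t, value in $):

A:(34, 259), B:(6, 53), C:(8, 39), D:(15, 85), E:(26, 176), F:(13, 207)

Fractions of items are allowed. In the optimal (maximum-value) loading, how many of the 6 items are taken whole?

Greedy by value/weight ratio, highest first.
Ratios (sorted): F 15.92, B 8.83, A 7.62, E 6.77, D 5.67, C 4.88
take F (13 @ 207); take B (6 @ 53); take 20/34 of A → 152.35. Capacity used 39/39.
2 item(s) taken whole; one partial (take 20/34 of A).

2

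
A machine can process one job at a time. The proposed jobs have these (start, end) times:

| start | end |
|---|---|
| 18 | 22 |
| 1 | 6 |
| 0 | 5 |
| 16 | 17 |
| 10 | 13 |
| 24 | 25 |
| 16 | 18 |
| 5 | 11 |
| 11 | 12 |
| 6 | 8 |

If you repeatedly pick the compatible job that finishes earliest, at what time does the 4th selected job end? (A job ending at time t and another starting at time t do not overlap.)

17

Order by finish time; keep every interval that doesn't clash with the previous kept one.
Sorted by end: (0,5)  (1,6)  (6,8)  (5,11)  (11,12)  (10,13)  (16,17)  (16,18)  (18,22)  (24,25)
take (0,5); take (6,8); take (11,12); take (16,17); skip (16,18); take (18,22); take (24,25).
Selected: (0,5) (6,8) (11,12) (16,17) (18,22) (24,25)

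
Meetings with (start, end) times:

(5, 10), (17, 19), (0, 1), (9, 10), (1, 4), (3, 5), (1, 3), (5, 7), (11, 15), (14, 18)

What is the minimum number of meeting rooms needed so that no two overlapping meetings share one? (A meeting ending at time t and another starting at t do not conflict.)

2

The answer is the maximum number of intervals overlapping at any instant.
Events (time:±→running): 0:+→1 1:-→0 1:+→1 1:+→2 … peak 2.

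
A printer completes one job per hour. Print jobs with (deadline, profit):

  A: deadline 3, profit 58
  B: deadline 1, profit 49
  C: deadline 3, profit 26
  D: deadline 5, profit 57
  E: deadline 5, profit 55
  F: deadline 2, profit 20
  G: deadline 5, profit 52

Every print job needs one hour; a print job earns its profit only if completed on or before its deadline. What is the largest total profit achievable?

Sort by profit descending; place each in the latest free slot ≤ its deadline.
By profit: A(d3,58), D(d5,57), E(d5,55), G(d5,52), B(d1,49), C(d3,26), F(d2,20)
A→slot 3; D→slot 5; E→slot 4; G→slot 2; B→slot 1; C skipped; F skipped.
Profit = 49 + 52 + 58 + 55 + 57 = 271

271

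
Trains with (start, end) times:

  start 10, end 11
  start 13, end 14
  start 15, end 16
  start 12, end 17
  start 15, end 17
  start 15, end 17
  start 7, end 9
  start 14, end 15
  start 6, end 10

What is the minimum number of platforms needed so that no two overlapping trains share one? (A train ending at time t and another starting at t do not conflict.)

4

starts: [6, 7, 10, 12, 13, 14, 15, 15, 15]
ends:   [9, 10, 11, 14, 15, 16, 17, 17, 17]
s6→1 s7→2 e9→1 e10→0 s10→1 e11→0 s12→1 s13→2 e14→1 s14→2 e15→1 s15→2 s15→3 s15→4  — peak 4.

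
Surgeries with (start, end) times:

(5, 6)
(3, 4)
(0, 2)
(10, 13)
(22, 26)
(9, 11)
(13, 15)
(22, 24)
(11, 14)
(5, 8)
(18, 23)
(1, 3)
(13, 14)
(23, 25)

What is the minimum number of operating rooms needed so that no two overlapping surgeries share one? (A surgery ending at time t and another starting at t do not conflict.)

starts: [0, 1, 3, 5, 5, 9, 10, 11, 13, 13, 18, 22, 22, 23]
ends:   [2, 3, 4, 6, 8, 11, 13, 14, 14, 15, 23, 24, 25, 26]
s0→1 s1→2 e2→1 e3→0 s3→1 e4→0 s5→1 s5→2 e6→1 e8→0 s9→1 s10→2 e11→1 s11→2 e13→1 s13→2 s13→3  — peak 3.

3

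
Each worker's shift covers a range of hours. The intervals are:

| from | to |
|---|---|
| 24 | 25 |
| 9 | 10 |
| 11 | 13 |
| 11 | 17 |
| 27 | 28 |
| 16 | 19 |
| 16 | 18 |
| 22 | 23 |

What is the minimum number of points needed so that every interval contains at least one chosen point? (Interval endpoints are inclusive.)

6

Sorted: [9,10] [11,13] [11,17] [16,18] [16,19] [22,23] [24,25] [27,28]
{[9,10]} hit by 10; {[11,13],[11,17]} hit by 13; {[16,18],[16,19]} hit by 18; {[22,23]} hit by 23; {[24,25]} hit by 25; {[27,28]} hit by 28.
Points: 10, 13, 18, 23, 25, 28 (6 total).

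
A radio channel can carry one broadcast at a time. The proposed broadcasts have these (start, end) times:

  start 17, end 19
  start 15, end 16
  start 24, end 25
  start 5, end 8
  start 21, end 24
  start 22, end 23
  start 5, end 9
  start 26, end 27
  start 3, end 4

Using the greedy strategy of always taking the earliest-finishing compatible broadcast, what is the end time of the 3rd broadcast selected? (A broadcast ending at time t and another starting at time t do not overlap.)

16

Sorted by end: (3,4)  (5,8)  (5,9)  (15,16)  (17,19)  (22,23)  (21,24)  (24,25)  (26,27)
take (3,4); take (5,8); take (15,16); take (17,19); take (22,23); skip (21,24); take (24,25); take (26,27).
Selected: (3,4) (5,8) (15,16) (17,19) (22,23) (24,25) (26,27)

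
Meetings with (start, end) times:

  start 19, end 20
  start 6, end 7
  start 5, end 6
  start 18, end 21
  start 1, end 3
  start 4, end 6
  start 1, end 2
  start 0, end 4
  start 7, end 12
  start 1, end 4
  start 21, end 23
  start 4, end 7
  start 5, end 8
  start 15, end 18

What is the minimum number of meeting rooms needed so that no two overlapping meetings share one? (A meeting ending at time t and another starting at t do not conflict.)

Count concurrent intervals with a sweep; the peak is the room count.
starts: [0, 1, 1, 1, 4, 4, 5, 5, 6, 7, 15, 18, 19, 21]
ends:   [2, 3, 4, 4, 6, 6, 7, 7, 8, 12, 18, 20, 21, 23]
s0→1 s1→2 s1→3 s1→4  — peak 4.

4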